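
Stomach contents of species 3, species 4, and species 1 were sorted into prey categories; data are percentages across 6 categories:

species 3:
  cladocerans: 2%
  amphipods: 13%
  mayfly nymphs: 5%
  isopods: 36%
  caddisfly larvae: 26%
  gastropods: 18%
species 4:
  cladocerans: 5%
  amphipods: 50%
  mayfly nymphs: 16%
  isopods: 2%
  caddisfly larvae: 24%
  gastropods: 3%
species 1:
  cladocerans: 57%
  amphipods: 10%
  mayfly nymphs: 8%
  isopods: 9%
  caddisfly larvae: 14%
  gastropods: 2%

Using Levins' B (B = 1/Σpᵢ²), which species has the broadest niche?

species 3

Convert percentages to proportions (divide by 100).
Σp_3ᵢ² = 0.02² + 0.13² + 0.05² + 0.36² + 0.26² + 0.18² = 0.0004 + 0.0169 + 0.0025 + 0.1296 + 0.0676 + 0.0324 = 0.2494
B_3 = 1 / 0.2494 = 4.0096
Σp_4ᵢ² = 0.05² + 0.50² + 0.16² + 0.02² + 0.24² + 0.03² = 0.0025 + 0.2500 + 0.0256 + 0.0004 + 0.0576 + 0.0009 = 0.3370
B_4 = 1 / 0.3370 = 2.9674
Σp_1ᵢ² = 0.57² + 0.10² + 0.08² + 0.09² + 0.14² + 0.02² = 0.3249 + 0.0100 + 0.0064 + 0.0081 + 0.0196 + 0.0004 = 0.3694
B_1 = 1 / 0.3694 = 2.7071
Highest B → broadest niche (most generalist): species 3 (B = 4.01).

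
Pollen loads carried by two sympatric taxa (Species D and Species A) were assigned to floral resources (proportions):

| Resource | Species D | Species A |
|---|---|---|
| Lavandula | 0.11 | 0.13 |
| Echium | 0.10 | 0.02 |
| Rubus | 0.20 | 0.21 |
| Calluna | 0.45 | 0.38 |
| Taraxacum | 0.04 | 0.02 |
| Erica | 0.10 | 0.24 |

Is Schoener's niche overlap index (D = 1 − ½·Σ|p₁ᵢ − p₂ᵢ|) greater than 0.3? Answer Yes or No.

Σ|p₁ᵢ − p₂ᵢ| = 0.02 + 0.08 + 0.01 + 0.07 + 0.02 + 0.14 = 0.34
D = 1 − ½ × 0.34 = 1 − 0.170 = 0.8300
D = 0.8300 > 0.3 → Yes.

Yes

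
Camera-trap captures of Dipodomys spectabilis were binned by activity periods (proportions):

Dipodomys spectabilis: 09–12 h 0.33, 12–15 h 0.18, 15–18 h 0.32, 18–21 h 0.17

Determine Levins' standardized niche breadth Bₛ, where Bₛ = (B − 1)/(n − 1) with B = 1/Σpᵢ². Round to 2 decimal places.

0.89

Σpᵢ² = 0.33² + 0.18² + 0.32² + 0.17² = 0.1089 + 0.0324 + 0.1024 + 0.0289 = 0.2726
B = 1 / 0.2726 = 3.6684
Bₛ = (B − 1)/(n − 1) = (3.6684 − 1)/(4 − 1) = 2.6684/3 = 0.8895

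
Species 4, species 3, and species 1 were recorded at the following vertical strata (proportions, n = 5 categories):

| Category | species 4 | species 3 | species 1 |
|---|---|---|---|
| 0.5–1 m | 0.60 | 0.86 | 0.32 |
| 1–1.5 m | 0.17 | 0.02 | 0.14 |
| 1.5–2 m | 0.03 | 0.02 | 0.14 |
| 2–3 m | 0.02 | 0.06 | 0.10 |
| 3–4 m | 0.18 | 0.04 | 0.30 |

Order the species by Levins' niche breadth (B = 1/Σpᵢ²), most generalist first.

species 1 > species 4 > species 3

Σp_4ᵢ² = 0.60² + 0.17² + 0.03² + 0.02² + 0.18² = 0.3600 + 0.0289 + 0.0009 + 0.0004 + 0.0324 = 0.4226
B_4 = 1 / 0.4226 = 2.3663
Σp_3ᵢ² = 0.86² + 0.02² + 0.02² + 0.06² + 0.04² = 0.7396 + 0.0004 + 0.0004 + 0.0036 + 0.0016 = 0.7456
B_3 = 1 / 0.7456 = 1.3412
Σp_1ᵢ² = 0.32² + 0.14² + 0.14² + 0.10² + 0.30² = 0.1024 + 0.0196 + 0.0196 + 0.0100 + 0.0900 = 0.2416
B_1 = 1 / 0.2416 = 4.1391
Ranking by B (broadest → narrowest): species 1 (4.14) > species 4 (2.37) > species 3 (1.34)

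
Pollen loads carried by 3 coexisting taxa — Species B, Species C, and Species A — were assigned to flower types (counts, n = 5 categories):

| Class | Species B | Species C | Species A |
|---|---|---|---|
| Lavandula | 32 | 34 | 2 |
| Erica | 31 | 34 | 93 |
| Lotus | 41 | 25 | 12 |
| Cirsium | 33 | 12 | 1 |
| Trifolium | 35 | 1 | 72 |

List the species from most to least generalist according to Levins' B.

Species B > Species C > Species A

Proportions for Species B (n=172): 32/172=0.1860, 31/172=0.1802, 41/172=0.2384, 33/172=0.1919, 35/172=0.2035
Proportions for Species C (n=106): 34/106=0.3208, 34/106=0.3208, 25/106=0.2358, 12/106=0.1132, 1/106=0.0094
Proportions for Species A (n=180): 2/180=0.0111, 93/180=0.5167, 12/180=0.0667, 1/180=0.0056, 72/180=0.4000
Σp_Bᵢ² = 0.1860² + 0.1802² + 0.2384² + 0.1919² + 0.2035² = 0.034596 + 0.032472 + 0.056835 + 0.036826 + 0.041412 = 0.202141
B_B = 1 / 0.202141 = 4.9470
Σp_Cᵢ² = 0.3208² + 0.3208² + 0.2358² + 0.1132² + 0.0094² = 0.102913 + 0.102913 + 0.055602 + 0.012814 + 0.000088 = 0.274330
B_C = 1 / 0.274330 = 3.6452
Σp_Aᵢ² = 0.0111² + 0.5167² + 0.0667² + 0.0056² + 0.4000² = 0.000123 + 0.266979 + 0.004449 + 0.000031 + 0.160000 = 0.431582
B_A = 1 / 0.431582 = 2.3171
Ranking by B (broadest → narrowest): Species B (4.95) > Species C (3.65) > Species A (2.32)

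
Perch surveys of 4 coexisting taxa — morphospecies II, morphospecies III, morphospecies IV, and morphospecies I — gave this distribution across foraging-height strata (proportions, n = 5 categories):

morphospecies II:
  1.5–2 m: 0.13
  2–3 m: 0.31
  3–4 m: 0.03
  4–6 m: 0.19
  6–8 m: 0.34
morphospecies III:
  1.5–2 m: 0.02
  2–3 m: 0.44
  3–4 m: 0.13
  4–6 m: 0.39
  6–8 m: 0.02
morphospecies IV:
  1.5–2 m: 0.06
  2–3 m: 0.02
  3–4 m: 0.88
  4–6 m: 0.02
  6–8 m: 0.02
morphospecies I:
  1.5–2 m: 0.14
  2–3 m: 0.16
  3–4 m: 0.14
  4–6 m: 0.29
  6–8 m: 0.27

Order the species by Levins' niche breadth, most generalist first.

morphospecies I > morphospecies II > morphospecies III > morphospecies IV

Σp_IIᵢ² = 0.13² + 0.31² + 0.03² + 0.19² + 0.34² = 0.0169 + 0.0961 + 0.0009 + 0.0361 + 0.1156 = 0.2656
B_II = 1 / 0.2656 = 3.7651
Σp_IIIᵢ² = 0.02² + 0.44² + 0.13² + 0.39² + 0.02² = 0.0004 + 0.1936 + 0.0169 + 0.1521 + 0.0004 = 0.3634
B_III = 1 / 0.3634 = 2.7518
Σp_IVᵢ² = 0.06² + 0.02² + 0.88² + 0.02² + 0.02² = 0.0036 + 0.0004 + 0.7744 + 0.0004 + 0.0004 = 0.7792
B_IV = 1 / 0.7792 = 1.2834
Σp_Iᵢ² = 0.14² + 0.16² + 0.14² + 0.29² + 0.27² = 0.0196 + 0.0256 + 0.0196 + 0.0841 + 0.0729 = 0.2218
B_I = 1 / 0.2218 = 4.5086
Ranking by B (broadest → narrowest): morphospecies I (4.51) > morphospecies II (3.77) > morphospecies III (2.75) > morphospecies IV (1.28)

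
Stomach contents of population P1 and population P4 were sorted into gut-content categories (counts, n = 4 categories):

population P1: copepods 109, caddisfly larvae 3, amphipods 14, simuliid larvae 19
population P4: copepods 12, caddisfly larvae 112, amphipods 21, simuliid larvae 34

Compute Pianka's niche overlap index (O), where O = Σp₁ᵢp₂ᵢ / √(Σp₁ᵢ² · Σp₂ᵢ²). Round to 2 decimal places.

0.19

Proportions for population P1 (n=145): 109/145=0.7517, 3/145=0.0207, 14/145=0.0966, 19/145=0.1310
Proportions for population P4 (n=179): 12/179=0.0670, 112/179=0.6257, 21/179=0.1173, 34/179=0.1899
Σ p₁ᵢp₂ᵢ = 0.050364 + 0.012952 + 0.011331 + 0.024877 = 0.099524
Σp_1ᵢ² = 0.7517² + 0.0207² + 0.0966² + 0.1310² = 0.565053 + 0.000428 + 0.009332 + 0.017161 = 0.591974
Σp_2ᵢ² = 0.0670² + 0.6257² + 0.1173² + 0.1899² = 0.004489 + 0.391500 + 0.013759 + 0.036062 = 0.445810
O = 0.099524 / √(0.591974 × 0.445810) = 0.099524 / 0.5137197 = 0.1937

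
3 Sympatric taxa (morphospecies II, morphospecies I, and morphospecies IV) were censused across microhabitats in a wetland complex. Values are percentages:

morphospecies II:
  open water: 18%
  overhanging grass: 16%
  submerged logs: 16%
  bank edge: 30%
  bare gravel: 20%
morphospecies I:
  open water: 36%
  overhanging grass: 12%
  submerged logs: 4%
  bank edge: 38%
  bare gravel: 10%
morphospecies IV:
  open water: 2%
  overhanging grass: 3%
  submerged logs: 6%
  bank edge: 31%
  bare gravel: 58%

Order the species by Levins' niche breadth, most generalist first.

morphospecies II > morphospecies I > morphospecies IV

Convert percentages to proportions (divide by 100).
Σp_IIᵢ² = 0.18² + 0.16² + 0.16² + 0.30² + 0.20² = 0.0324 + 0.0256 + 0.0256 + 0.0900 + 0.0400 = 0.2136
B_II = 1 / 0.2136 = 4.6816
Σp_Iᵢ² = 0.36² + 0.12² + 0.04² + 0.38² + 0.10² = 0.1296 + 0.0144 + 0.0016 + 0.1444 + 0.0100 = 0.3000
B_I = 1 / 0.3000 = 3.3333
Σp_IVᵢ² = 0.02² + 0.03² + 0.06² + 0.31² + 0.58² = 0.0004 + 0.0009 + 0.0036 + 0.0961 + 0.3364 = 0.4374
B_IV = 1 / 0.4374 = 2.2862
Ranking by B (broadest → narrowest): morphospecies II (4.68) > morphospecies I (3.33) > morphospecies IV (2.29)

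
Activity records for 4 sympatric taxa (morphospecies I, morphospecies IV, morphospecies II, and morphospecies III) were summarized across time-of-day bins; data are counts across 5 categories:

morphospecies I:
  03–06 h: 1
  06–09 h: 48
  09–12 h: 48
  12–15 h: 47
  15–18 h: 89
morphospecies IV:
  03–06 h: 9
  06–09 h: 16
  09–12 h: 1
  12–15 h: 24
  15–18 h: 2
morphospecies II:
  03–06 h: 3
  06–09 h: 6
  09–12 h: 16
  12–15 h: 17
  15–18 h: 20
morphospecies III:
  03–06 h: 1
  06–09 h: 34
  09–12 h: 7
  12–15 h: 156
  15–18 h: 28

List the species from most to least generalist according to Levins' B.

Proportions for morphospecies I (n=233): 1/233=0.0043, 48/233=0.2060, 48/233=0.2060, 47/233=0.2017, 89/233=0.3820
Proportions for morphospecies IV (n=52): 9/52=0.1731, 16/52=0.3077, 1/52=0.0192, 24/52=0.4615, 2/52=0.0385
Proportions for morphospecies II (n=62): 3/62=0.0484, 6/62=0.0968, 16/62=0.2581, 17/62=0.2742, 20/62=0.3226
Proportions for morphospecies III (n=226): 1/226=0.0044, 34/226=0.1504, 7/226=0.0310, 156/226=0.6903, 28/226=0.1239
Σp_Iᵢ² = 0.0043² + 0.2060² + 0.2060² + 0.2017² + 0.3820² = 0.000018 + 0.042436 + 0.042436 + 0.040683 + 0.145924 = 0.271497
B_I = 1 / 0.271497 = 3.6833
Σp_IVᵢ² = 0.1731² + 0.3077² + 0.0192² + 0.4615² + 0.0385² = 0.029964 + 0.094679 + 0.000369 + 0.212982 + 0.001482 = 0.339476
B_IV = 1 / 0.339476 = 2.9457
Σp_IIᵢ² = 0.0484² + 0.0968² + 0.2581² + 0.2742² + 0.3226² = 0.002343 + 0.009370 + 0.066616 + 0.075186 + 0.104071 = 0.257586
B_II = 1 / 0.257586 = 3.8822
Σp_IIIᵢ² = 0.0044² + 0.1504² + 0.0310² + 0.6903² + 0.1239² = 0.000019 + 0.022620 + 0.000961 + 0.476514 + 0.015351 = 0.515465
B_III = 1 / 0.515465 = 1.9400
Ranking by B (broadest → narrowest): morphospecies II (3.88) > morphospecies I (3.68) > morphospecies IV (2.95) > morphospecies III (1.94)

morphospecies II > morphospecies I > morphospecies IV > morphospecies III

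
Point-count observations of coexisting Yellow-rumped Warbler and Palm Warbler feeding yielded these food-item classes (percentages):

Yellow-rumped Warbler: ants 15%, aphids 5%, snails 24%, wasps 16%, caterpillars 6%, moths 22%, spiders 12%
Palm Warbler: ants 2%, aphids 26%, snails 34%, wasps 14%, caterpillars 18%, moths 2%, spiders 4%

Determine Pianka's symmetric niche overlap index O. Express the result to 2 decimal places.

Convert percentages to proportions (divide by 100).
Σ p₁ᵢp₂ᵢ = 0.0030 + 0.0130 + 0.0816 + 0.0224 + 0.0108 + 0.0044 + 0.0048 = 0.1400
Σp_1ᵢ² = 0.15² + 0.05² + 0.24² + 0.16² + 0.06² + 0.22² + 0.12² = 0.0225 + 0.0025 + 0.0576 + 0.0256 + 0.0036 + 0.0484 + 0.0144 = 0.1746
Σp_2ᵢ² = 0.02² + 0.26² + 0.34² + 0.14² + 0.18² + 0.02² + 0.04² = 0.0004 + 0.0676 + 0.1156 + 0.0196 + 0.0324 + 0.0004 + 0.0016 = 0.2376
O = 0.1400 / √(0.1746 × 0.2376) = 0.1400 / 0.20368 = 0.6874

0.69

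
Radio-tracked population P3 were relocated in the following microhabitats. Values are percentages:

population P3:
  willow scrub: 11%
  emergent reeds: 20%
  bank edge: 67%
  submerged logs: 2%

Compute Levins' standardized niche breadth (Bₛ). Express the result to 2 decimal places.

Convert percentages to proportions (divide by 100).
Σpᵢ² = 0.11² + 0.20² + 0.67² + 0.02² = 0.0121 + 0.0400 + 0.4489 + 0.0004 = 0.5014
B = 1 / 0.5014 = 1.9944
Bₛ = (B − 1)/(n − 1) = (1.9944 − 1)/(4 − 1) = 0.9944/3 = 0.3315

0.33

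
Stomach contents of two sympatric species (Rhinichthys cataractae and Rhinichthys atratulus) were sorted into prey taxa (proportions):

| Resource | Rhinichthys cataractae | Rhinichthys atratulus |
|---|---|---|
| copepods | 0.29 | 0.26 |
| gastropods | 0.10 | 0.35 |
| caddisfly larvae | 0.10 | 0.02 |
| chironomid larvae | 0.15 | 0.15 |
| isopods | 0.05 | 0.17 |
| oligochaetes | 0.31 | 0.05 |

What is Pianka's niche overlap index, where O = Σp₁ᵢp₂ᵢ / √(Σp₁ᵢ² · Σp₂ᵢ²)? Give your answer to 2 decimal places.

0.68

Σ p₁ᵢp₂ᵢ = 0.0754 + 0.0350 + 0.0020 + 0.0225 + 0.0085 + 0.0155 = 0.1589
Σp_1ᵢ² = 0.29² + 0.10² + 0.10² + 0.15² + 0.05² + 0.31² = 0.0841 + 0.0100 + 0.0100 + 0.0225 + 0.0025 + 0.0961 = 0.2252
Σp_2ᵢ² = 0.26² + 0.35² + 0.02² + 0.15² + 0.17² + 0.05² = 0.0676 + 0.1225 + 0.0004 + 0.0225 + 0.0289 + 0.0025 = 0.2444
O = 0.1589 / √(0.2252 × 0.2444) = 0.1589 / 0.23460 = 0.6773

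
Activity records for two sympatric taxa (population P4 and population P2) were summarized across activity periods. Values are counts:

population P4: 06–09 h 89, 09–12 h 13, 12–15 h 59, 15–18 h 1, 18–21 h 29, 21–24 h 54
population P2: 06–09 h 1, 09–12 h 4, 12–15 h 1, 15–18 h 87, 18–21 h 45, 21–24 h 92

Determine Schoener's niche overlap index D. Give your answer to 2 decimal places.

0.37

Proportions for population P4 (n=245): 89/245=0.3633, 13/245=0.0531, 59/245=0.2408, 1/245=0.0041, 29/245=0.1184, 54/245=0.2204
Proportions for population P2 (n=230): 1/230=0.0043, 4/230=0.0174, 1/230=0.0043, 87/230=0.3783, 45/230=0.1957, 92/230=0.4000
Σ|p₁ᵢ − p₂ᵢ| = 0.3590 + 0.0357 + 0.2365 + 0.3742 + 0.0773 + 0.1796 = 1.2623
D = 1 − ½ × 1.2623 = 1 − 0.63115 = 0.36885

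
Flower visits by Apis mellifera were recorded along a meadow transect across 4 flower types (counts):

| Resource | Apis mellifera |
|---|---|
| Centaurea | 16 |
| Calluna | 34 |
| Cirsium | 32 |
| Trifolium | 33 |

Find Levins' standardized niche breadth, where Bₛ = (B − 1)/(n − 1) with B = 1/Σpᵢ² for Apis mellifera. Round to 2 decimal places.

0.92

Proportions for Apis mellifera (n=115): 16/115=0.1391, 34/115=0.2957, 32/115=0.2783, 33/115=0.2870
Σpᵢ² = 0.1391² + 0.2957² + 0.2783² + 0.2870² = 0.019349 + 0.087438 + 0.077451 + 0.082369 = 0.266607
B = 1 / 0.266607 = 3.7508
Bₛ = (B − 1)/(n − 1) = (3.7508 − 1)/(4 − 1) = 2.7508/3 = 0.9169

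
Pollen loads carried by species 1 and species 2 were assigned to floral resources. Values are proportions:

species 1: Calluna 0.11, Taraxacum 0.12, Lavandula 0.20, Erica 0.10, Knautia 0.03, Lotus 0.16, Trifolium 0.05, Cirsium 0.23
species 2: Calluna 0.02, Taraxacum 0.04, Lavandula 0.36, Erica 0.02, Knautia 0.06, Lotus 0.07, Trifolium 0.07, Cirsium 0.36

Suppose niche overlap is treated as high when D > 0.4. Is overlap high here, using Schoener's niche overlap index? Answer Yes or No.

Yes

Σ|p₁ᵢ − p₂ᵢ| = 0.09 + 0.08 + 0.16 + 0.08 + 0.03 + 0.09 + 0.02 + 0.13 = 0.68
D = 1 − ½ × 0.68 = 1 − 0.340 = 0.6600
D = 0.6600 > 0.4 → Yes.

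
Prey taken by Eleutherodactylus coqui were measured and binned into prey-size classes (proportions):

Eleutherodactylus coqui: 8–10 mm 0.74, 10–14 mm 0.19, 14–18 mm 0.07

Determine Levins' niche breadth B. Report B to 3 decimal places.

Σpᵢ² = 0.74² + 0.19² + 0.07² = 0.5476 + 0.0361 + 0.0049 = 0.5886
B = 1 / 0.5886 = 1.69895

1.699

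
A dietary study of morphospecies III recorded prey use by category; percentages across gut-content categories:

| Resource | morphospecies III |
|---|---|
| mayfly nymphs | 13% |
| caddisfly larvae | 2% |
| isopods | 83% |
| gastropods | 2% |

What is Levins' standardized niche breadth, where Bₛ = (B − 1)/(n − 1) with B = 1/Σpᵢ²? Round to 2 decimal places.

Convert percentages to proportions (divide by 100).
Σpᵢ² = 0.13² + 0.02² + 0.83² + 0.02² = 0.0169 + 0.0004 + 0.6889 + 0.0004 = 0.7066
B = 1 / 0.7066 = 1.4152
Bₛ = (B − 1)/(n − 1) = (1.4152 − 1)/(4 − 1) = 0.4152/3 = 0.1384

0.14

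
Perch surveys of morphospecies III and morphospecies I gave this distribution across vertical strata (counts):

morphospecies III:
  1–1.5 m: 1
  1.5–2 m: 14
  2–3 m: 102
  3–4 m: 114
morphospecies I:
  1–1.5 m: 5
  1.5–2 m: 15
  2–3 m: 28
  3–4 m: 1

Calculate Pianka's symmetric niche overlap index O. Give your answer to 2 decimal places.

Proportions for morphospecies III (n=231): 1/231=0.0043, 14/231=0.0606, 102/231=0.4416, 114/231=0.4935
Proportions for morphospecies I (n=49): 5/49=0.1020, 15/49=0.3061, 28/49=0.5714, 1/49=0.0204
Σ p₁ᵢp₂ᵢ = 0.000439 + 0.018550 + 0.252330 + 0.010067 = 0.281386
Σp_1ᵢ² = 0.0043² + 0.0606² + 0.4416² + 0.4935² = 0.000018 + 0.003672 + 0.195011 + 0.243542 = 0.442243
Σp_2ᵢ² = 0.1020² + 0.3061² + 0.5714² + 0.0204² = 0.010404 + 0.093697 + 0.326498 + 0.000416 = 0.431015
O = 0.281386 / √(0.442243 × 0.431015) = 0.281386 / 0.4365929 = 0.6445

0.64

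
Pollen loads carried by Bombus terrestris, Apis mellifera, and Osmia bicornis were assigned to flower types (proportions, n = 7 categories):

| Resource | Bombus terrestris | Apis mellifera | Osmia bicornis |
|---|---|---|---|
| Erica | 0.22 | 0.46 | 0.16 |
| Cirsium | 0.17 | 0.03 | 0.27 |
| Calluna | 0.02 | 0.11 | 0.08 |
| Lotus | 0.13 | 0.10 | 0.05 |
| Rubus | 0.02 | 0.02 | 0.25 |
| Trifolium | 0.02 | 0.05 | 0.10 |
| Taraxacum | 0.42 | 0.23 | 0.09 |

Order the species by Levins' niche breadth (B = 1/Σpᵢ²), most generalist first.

Σp_terrᵢ² = 0.22² + 0.17² + 0.02² + 0.13² + 0.02² + 0.02² + 0.42² = 0.0484 + 0.0289 + 0.0004 + 0.0169 + 0.0004 + 0.0004 + 0.1764 = 0.2718
B_terr = 1 / 0.2718 = 3.6792
Σp_mellᵢ² = 0.46² + 0.03² + 0.11² + 0.10² + 0.02² + 0.05² + 0.23² = 0.2116 + 0.0009 + 0.0121 + 0.0100 + 0.0004 + 0.0025 + 0.0529 = 0.2904
B_mell = 1 / 0.2904 = 3.4435
Σp_bicoᵢ² = 0.16² + 0.27² + 0.08² + 0.05² + 0.25² + 0.10² + 0.09² = 0.0256 + 0.0729 + 0.0064 + 0.0025 + 0.0625 + 0.0100 + 0.0081 = 0.1880
B_bico = 1 / 0.1880 = 5.3191
Ranking by B (broadest → narrowest): Osmia bicornis (5.32) > Bombus terrestris (3.68) > Apis mellifera (3.44)

Osmia bicornis > Bombus terrestris > Apis mellifera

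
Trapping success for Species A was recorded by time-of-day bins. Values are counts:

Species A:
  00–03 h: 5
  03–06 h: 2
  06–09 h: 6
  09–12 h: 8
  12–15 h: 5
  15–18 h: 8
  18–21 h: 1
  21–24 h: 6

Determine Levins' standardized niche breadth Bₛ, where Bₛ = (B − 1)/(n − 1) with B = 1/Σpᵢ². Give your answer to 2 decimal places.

Proportions for Species A (n=41): 5/41=0.1220, 2/41=0.0488, 6/41=0.1463, 8/41=0.1951, 5/41=0.1220, 8/41=0.1951, 1/41=0.0244, 6/41=0.1463
Σpᵢ² = 0.1220² + 0.0488² + 0.1463² + 0.1951² + 0.1220² + 0.1951² + 0.0244² + 0.1463² = 0.014884 + 0.002381 + 0.021404 + 0.038064 + 0.014884 + 0.038064 + 0.000595 + 0.021404 = 0.151680
B = 1 / 0.151680 = 6.5928
Bₛ = (B − 1)/(n − 1) = (6.5928 − 1)/(8 − 1) = 5.5928/7 = 0.7990

0.80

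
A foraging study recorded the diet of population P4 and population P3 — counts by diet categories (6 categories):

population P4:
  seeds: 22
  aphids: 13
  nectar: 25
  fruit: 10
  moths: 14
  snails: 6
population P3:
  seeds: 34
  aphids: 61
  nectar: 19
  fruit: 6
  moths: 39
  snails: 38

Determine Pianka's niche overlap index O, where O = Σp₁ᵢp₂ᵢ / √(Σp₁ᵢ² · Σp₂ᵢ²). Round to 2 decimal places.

0.78

Proportions for population P4 (n=90): 22/90=0.2444, 13/90=0.1444, 25/90=0.2778, 10/90=0.1111, 14/90=0.1556, 6/90=0.0667
Proportions for population P3 (n=197): 34/197=0.1726, 61/197=0.3096, 19/197=0.0964, 6/197=0.0305, 39/197=0.1980, 38/197=0.1929
Σ p₁ᵢp₂ᵢ = 0.042183 + 0.044706 + 0.026780 + 0.003389 + 0.030809 + 0.012866 = 0.160733
Σp_1ᵢ² = 0.2444² + 0.1444² + 0.2778² + 0.1111² + 0.1556² + 0.0667² = 0.059731 + 0.020851 + 0.077173 + 0.012343 + 0.024211 + 0.004449 = 0.198758
Σp_2ᵢ² = 0.1726² + 0.3096² + 0.0964² + 0.0305² + 0.1980² + 0.1929² = 0.029791 + 0.095852 + 0.009293 + 0.000930 + 0.039204 + 0.037210 = 0.212280
O = 0.160733 / √(0.198758 × 0.212280) = 0.160733 / 0.2054078 = 0.7825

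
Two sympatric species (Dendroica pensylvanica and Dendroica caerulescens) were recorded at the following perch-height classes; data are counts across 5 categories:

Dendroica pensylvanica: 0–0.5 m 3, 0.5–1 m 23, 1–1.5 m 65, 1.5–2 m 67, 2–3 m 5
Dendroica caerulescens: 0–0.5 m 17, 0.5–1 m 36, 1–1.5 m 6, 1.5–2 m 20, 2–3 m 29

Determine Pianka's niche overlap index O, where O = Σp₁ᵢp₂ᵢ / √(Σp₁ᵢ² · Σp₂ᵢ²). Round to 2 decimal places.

Proportions for Dendroica pensylvanica (n=163): 3/163=0.0184, 23/163=0.1411, 65/163=0.3988, 67/163=0.4110, 5/163=0.0307
Proportions for Dendroica caerulescens (n=108): 17/108=0.1574, 36/108=0.3333, 6/108=0.0556, 20/108=0.1852, 29/108=0.2685
Σ p₁ᵢp₂ᵢ = 0.002896 + 0.047029 + 0.022173 + 0.076117 + 0.008243 = 0.156458
Σp_1ᵢ² = 0.0184² + 0.1411² + 0.3988² + 0.4110² + 0.0307² = 0.000339 + 0.019909 + 0.159041 + 0.168921 + 0.000942 = 0.349152
Σp_2ᵢ² = 0.1574² + 0.3333² + 0.0556² + 0.1852² + 0.2685² = 0.024775 + 0.111089 + 0.003091 + 0.034299 + 0.072092 = 0.245346
O = 0.156458 / √(0.349152 × 0.245346) = 0.156458 / 0.2926825 = 0.5346

0.53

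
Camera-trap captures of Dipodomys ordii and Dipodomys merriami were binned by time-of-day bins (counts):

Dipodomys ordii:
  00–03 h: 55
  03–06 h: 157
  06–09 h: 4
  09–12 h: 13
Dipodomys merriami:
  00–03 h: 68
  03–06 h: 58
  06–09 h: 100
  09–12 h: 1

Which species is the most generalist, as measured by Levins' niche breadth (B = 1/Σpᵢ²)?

Proportions for Dipodomys ordii (n=229): 55/229=0.2402, 157/229=0.6856, 4/229=0.0175, 13/229=0.0568
Proportions for Dipodomys merriami (n=227): 68/227=0.2996, 58/227=0.2555, 100/227=0.4405, 1/227=0.0044
Σp_ordiᵢ² = 0.2402² + 0.6856² + 0.0175² + 0.0568² = 0.057696 + 0.470047 + 0.000306 + 0.003226 = 0.531275
B_ordi = 1 / 0.531275 = 1.8823
Σp_merrᵢ² = 0.2996² + 0.2555² + 0.4405² + 0.0044² = 0.089760 + 0.065280 + 0.194040 + 0.000019 = 0.349099
B_merr = 1 / 0.349099 = 2.8645
Highest B → broadest niche (most generalist): Dipodomys merriami (B = 2.86).

Dipodomys merriami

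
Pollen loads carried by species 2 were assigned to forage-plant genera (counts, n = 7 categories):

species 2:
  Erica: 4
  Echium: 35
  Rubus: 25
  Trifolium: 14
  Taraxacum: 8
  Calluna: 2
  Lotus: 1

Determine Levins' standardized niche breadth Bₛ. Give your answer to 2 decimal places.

Proportions for species 2 (n=89): 4/89=0.0449, 35/89=0.3933, 25/89=0.2809, 14/89=0.1573, 8/89=0.0899, 2/89=0.0225, 1/89=0.0112
Σpᵢ² = 0.0449² + 0.3933² + 0.2809² + 0.1573² + 0.0899² + 0.0225² + 0.0112² = 0.002016 + 0.154685 + 0.078905 + 0.024743 + 0.008082 + 0.000506 + 0.000125 = 0.269062
B = 1 / 0.269062 = 3.7166
Bₛ = (B − 1)/(n − 1) = (3.7166 − 1)/(7 − 1) = 2.7166/6 = 0.4528

0.45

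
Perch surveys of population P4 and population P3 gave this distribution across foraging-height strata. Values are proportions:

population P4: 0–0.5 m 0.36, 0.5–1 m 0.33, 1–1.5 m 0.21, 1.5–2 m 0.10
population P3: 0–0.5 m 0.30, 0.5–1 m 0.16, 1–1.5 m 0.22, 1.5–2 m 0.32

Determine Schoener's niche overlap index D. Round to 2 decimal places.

0.77

Σ|p₁ᵢ − p₂ᵢ| = 0.06 + 0.17 + 0.01 + 0.22 = 0.46
D = 1 − ½ × 0.46 = 1 − 0.230 = 0.7700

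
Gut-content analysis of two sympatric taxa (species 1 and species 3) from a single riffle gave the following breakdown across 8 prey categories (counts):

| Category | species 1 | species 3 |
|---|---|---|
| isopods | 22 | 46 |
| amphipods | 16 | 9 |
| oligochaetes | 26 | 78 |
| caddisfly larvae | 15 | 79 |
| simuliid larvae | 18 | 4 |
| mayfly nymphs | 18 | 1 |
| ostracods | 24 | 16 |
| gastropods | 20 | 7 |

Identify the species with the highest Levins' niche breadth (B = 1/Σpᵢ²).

species 1

Proportions for species 1 (n=159): 22/159=0.1384, 16/159=0.1006, 26/159=0.1635, 15/159=0.0943, 18/159=0.1132, 18/159=0.1132, 24/159=0.1509, 20/159=0.1258
Proportions for species 3 (n=240): 46/240=0.1917, 9/240=0.0375, 78/240=0.3250, 79/240=0.3292, 4/240=0.0167, 1/240=0.0042, 16/240=0.0667, 7/240=0.0292
Σp_1ᵢ² = 0.1384² + 0.1006² + 0.1635² + 0.0943² + 0.1132² + 0.1132² + 0.1509² + 0.1258² = 0.019155 + 0.010120 + 0.026732 + 0.008892 + 0.012814 + 0.012814 + 0.022771 + 0.015826 = 0.129124
B_1 = 1 / 0.129124 = 7.7445
Σp_3ᵢ² = 0.1917² + 0.0375² + 0.3250² + 0.3292² + 0.0167² + 0.0042² + 0.0667² + 0.0292² = 0.036749 + 0.001406 + 0.105625 + 0.108373 + 0.000279 + 0.000018 + 0.004449 + 0.000853 = 0.257752
B_3 = 1 / 0.257752 = 3.8797
Highest B → broadest niche (most generalist): species 1 (B = 7.74).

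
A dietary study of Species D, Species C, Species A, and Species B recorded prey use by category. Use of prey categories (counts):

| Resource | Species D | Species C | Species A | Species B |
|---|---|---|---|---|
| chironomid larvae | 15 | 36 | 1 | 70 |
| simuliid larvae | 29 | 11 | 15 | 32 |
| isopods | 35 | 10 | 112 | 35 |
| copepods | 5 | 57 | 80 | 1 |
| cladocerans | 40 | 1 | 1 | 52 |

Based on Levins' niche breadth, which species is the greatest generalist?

Species D

Proportions for Species D (n=124): 15/124=0.1210, 29/124=0.2339, 35/124=0.2823, 5/124=0.0403, 40/124=0.3226
Proportions for Species C (n=115): 36/115=0.3130, 11/115=0.0957, 10/115=0.0870, 57/115=0.4957, 1/115=0.0087
Proportions for Species A (n=209): 1/209=0.0048, 15/209=0.0718, 112/209=0.5359, 80/209=0.3828, 1/209=0.0048
Proportions for Species B (n=190): 70/190=0.3684, 32/190=0.1684, 35/190=0.1842, 1/190=0.0053, 52/190=0.2737
Σp_Dᵢ² = 0.1210² + 0.2339² + 0.2823² + 0.0403² + 0.3226² = 0.014641 + 0.054709 + 0.079693 + 0.001624 + 0.104071 = 0.254738
B_D = 1 / 0.254738 = 3.9256
Σp_Cᵢ² = 0.3130² + 0.0957² + 0.0870² + 0.4957² + 0.0087² = 0.097969 + 0.009158 + 0.007569 + 0.245718 + 0.000076 = 0.360490
B_C = 1 / 0.360490 = 2.7740
Σp_Aᵢ² = 0.0048² + 0.0718² + 0.5359² + 0.3828² + 0.0048² = 0.000023 + 0.005155 + 0.287189 + 0.146536 + 0.000023 = 0.438926
B_A = 1 / 0.438926 = 2.2783
Σp_Bᵢ² = 0.3684² + 0.1684² + 0.1842² + 0.0053² + 0.2737² = 0.135719 + 0.028359 + 0.033930 + 0.000028 + 0.074912 = 0.272948
B_B = 1 / 0.272948 = 3.6637
Highest B → broadest niche (most generalist): Species D (B = 3.93).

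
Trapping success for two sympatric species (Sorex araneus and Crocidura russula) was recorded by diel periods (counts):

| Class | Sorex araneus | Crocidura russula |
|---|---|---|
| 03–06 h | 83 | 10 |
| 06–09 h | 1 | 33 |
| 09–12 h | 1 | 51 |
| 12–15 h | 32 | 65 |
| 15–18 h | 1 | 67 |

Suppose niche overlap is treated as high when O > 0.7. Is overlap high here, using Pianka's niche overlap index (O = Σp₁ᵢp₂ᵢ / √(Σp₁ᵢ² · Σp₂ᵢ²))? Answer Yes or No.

Proportions for Sorex araneus (n=118): 83/118=0.7034, 1/118=0.0085, 1/118=0.0085, 32/118=0.2712, 1/118=0.0085
Proportions for Crocidura russula (n=226): 10/226=0.0442, 33/226=0.1460, 51/226=0.2257, 65/226=0.2876, 67/226=0.2965
Σ p₁ᵢp₂ᵢ = 0.031090 + 0.001241 + 0.001918 + 0.077997 + 0.002520 = 0.114766
Σp_1ᵢ² = 0.7034² + 0.0085² + 0.0085² + 0.2712² + 0.0085² = 0.494772 + 0.000072 + 0.000072 + 0.073549 + 0.000072 = 0.568537
Σp_2ᵢ² = 0.0442² + 0.1460² + 0.2257² + 0.2876² + 0.2965² = 0.001954 + 0.021316 + 0.050940 + 0.082714 + 0.087912 = 0.244836
O = 0.114766 / √(0.568537 × 0.244836) = 0.114766 / 0.3730929 = 0.3076
O = 0.3076 < 0.7 → No.

No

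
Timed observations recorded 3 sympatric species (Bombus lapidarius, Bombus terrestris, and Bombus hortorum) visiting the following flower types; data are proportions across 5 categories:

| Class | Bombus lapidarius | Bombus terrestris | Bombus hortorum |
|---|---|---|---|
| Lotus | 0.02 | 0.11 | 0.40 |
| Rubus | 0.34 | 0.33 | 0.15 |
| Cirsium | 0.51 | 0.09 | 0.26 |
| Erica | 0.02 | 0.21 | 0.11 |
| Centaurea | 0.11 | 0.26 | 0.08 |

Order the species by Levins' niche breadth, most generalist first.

Bombus terrestris > Bombus hortorum > Bombus lapidarius

Σp_lapiᵢ² = 0.02² + 0.34² + 0.51² + 0.02² + 0.11² = 0.0004 + 0.1156 + 0.2601 + 0.0004 + 0.0121 = 0.3886
B_lapi = 1 / 0.3886 = 2.5733
Σp_terrᵢ² = 0.11² + 0.33² + 0.09² + 0.21² + 0.26² = 0.0121 + 0.1089 + 0.0081 + 0.0441 + 0.0676 = 0.2408
B_terr = 1 / 0.2408 = 4.1528
Σp_hortᵢ² = 0.40² + 0.15² + 0.26² + 0.11² + 0.08² = 0.1600 + 0.0225 + 0.0676 + 0.0121 + 0.0064 = 0.2686
B_hort = 1 / 0.2686 = 3.7230
Ranking by B (broadest → narrowest): Bombus terrestris (4.15) > Bombus hortorum (3.72) > Bombus lapidarius (2.57)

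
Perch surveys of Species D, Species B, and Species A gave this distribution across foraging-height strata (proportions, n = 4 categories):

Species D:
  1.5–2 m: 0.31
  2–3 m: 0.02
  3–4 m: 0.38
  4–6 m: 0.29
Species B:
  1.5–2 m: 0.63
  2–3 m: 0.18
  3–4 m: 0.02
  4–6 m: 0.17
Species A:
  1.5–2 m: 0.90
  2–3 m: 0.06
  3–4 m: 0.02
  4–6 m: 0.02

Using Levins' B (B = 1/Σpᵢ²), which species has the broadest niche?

Σp_Dᵢ² = 0.31² + 0.02² + 0.38² + 0.29² = 0.0961 + 0.0004 + 0.1444 + 0.0841 = 0.3250
B_D = 1 / 0.3250 = 3.0769
Σp_Bᵢ² = 0.63² + 0.18² + 0.02² + 0.17² = 0.3969 + 0.0324 + 0.0004 + 0.0289 = 0.4586
B_B = 1 / 0.4586 = 2.1805
Σp_Aᵢ² = 0.90² + 0.06² + 0.02² + 0.02² = 0.8100 + 0.0036 + 0.0004 + 0.0004 = 0.8144
B_A = 1 / 0.8144 = 1.2279
Highest B → broadest niche (most generalist): Species D (B = 3.08).

Species D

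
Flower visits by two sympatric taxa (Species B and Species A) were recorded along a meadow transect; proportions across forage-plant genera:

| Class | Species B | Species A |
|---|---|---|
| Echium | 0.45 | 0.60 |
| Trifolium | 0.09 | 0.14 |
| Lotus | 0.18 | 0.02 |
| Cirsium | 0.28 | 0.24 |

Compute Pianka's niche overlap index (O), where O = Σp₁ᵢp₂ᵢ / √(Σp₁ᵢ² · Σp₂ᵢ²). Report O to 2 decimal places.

0.94

Σ p₁ᵢp₂ᵢ = 0.2700 + 0.0126 + 0.0036 + 0.0672 = 0.3534
Σp_1ᵢ² = 0.45² + 0.09² + 0.18² + 0.28² = 0.2025 + 0.0081 + 0.0324 + 0.0784 = 0.3214
Σp_2ᵢ² = 0.60² + 0.14² + 0.02² + 0.24² = 0.3600 + 0.0196 + 0.0004 + 0.0576 = 0.4376
O = 0.3534 / √(0.3214 × 0.4376) = 0.3534 / 0.37503 = 0.9423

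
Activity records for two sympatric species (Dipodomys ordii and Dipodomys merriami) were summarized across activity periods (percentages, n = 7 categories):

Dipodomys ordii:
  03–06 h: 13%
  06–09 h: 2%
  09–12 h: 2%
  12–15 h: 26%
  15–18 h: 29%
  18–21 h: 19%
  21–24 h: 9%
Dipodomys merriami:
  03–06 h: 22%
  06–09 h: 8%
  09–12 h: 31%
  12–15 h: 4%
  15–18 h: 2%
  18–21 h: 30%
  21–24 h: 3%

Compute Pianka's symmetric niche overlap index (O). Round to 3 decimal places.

0.492

Convert percentages to proportions (divide by 100).
Σ p₁ᵢp₂ᵢ = 0.0286 + 0.0016 + 0.0062 + 0.0104 + 0.0058 + 0.0570 + 0.0027 = 0.1123
Σp_1ᵢ² = 0.13² + 0.02² + 0.02² + 0.26² + 0.29² + 0.19² + 0.09² = 0.0169 + 0.0004 + 0.0004 + 0.0676 + 0.0841 + 0.0361 + 0.0081 = 0.2136
Σp_2ᵢ² = 0.22² + 0.08² + 0.31² + 0.04² + 0.02² + 0.30² + 0.03² = 0.0484 + 0.0064 + 0.0961 + 0.0016 + 0.0004 + 0.0900 + 0.0009 = 0.2438
O = 0.1123 / √(0.2136 × 0.2438) = 0.1123 / 0.228201 = 0.49211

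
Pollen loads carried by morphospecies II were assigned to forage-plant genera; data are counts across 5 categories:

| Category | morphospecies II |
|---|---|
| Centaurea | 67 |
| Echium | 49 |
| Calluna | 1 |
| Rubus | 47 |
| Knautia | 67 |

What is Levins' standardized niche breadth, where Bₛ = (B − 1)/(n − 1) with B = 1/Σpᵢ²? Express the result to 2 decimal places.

0.73

Proportions for morphospecies II (n=231): 67/231=0.2900, 49/231=0.2121, 1/231=0.0043, 47/231=0.2035, 67/231=0.2900
Σpᵢ² = 0.2900² + 0.2121² + 0.0043² + 0.2035² + 0.2900² = 0.084100 + 0.044986 + 0.000018 + 0.041412 + 0.084100 = 0.254616
B = 1 / 0.254616 = 3.9275
Bₛ = (B − 1)/(n − 1) = (3.9275 − 1)/(5 − 1) = 2.9275/4 = 0.7319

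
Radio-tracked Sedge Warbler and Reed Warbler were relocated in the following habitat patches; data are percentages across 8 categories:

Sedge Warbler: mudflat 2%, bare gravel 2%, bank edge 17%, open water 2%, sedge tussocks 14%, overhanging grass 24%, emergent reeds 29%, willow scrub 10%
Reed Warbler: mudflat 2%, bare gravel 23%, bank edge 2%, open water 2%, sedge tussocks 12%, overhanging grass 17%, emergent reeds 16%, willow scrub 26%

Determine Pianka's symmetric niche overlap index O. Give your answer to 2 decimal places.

0.71

Convert percentages to proportions (divide by 100).
Σ p₁ᵢp₂ᵢ = 0.0004 + 0.0046 + 0.0034 + 0.0004 + 0.0168 + 0.0408 + 0.0464 + 0.0260 = 0.1388
Σp_1ᵢ² = 0.02² + 0.02² + 0.17² + 0.02² + 0.14² + 0.24² + 0.29² + 0.10² = 0.0004 + 0.0004 + 0.0289 + 0.0004 + 0.0196 + 0.0576 + 0.0841 + 0.0100 = 0.2014
Σp_2ᵢ² = 0.02² + 0.23² + 0.02² + 0.02² + 0.12² + 0.17² + 0.16² + 0.26² = 0.0004 + 0.0529 + 0.0004 + 0.0004 + 0.0144 + 0.0289 + 0.0256 + 0.0676 = 0.1906
O = 0.1388 / √(0.2014 × 0.1906) = 0.1388 / 0.19593 = 0.7084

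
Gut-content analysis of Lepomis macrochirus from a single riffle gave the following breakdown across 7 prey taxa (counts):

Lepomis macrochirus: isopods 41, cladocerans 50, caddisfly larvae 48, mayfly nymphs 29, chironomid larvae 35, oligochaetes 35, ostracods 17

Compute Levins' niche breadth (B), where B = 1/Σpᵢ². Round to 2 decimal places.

6.46

Proportions for Lepomis macrochirus (n=255): 41/255=0.1608, 50/255=0.1961, 48/255=0.1882, 29/255=0.1137, 35/255=0.1373, 35/255=0.1373, 17/255=0.0667
Σpᵢ² = 0.1608² + 0.1961² + 0.1882² + 0.1137² + 0.1373² + 0.1373² + 0.0667² = 0.025857 + 0.038455 + 0.035419 + 0.012928 + 0.018851 + 0.018851 + 0.004449 = 0.154810
B = 1 / 0.154810 = 6.4595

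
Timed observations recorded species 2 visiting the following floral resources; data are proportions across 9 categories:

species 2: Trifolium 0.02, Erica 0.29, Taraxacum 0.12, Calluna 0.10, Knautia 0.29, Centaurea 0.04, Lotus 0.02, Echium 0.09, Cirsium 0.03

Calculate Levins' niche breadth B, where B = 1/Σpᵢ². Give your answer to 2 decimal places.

4.90

Σpᵢ² = 0.02² + 0.29² + 0.12² + 0.10² + 0.29² + 0.04² + 0.02² + 0.09² + 0.03² = 0.0004 + 0.0841 + 0.0144 + 0.0100 + 0.0841 + 0.0016 + 0.0004 + 0.0081 + 0.0009 = 0.2040
B = 1 / 0.2040 = 4.9020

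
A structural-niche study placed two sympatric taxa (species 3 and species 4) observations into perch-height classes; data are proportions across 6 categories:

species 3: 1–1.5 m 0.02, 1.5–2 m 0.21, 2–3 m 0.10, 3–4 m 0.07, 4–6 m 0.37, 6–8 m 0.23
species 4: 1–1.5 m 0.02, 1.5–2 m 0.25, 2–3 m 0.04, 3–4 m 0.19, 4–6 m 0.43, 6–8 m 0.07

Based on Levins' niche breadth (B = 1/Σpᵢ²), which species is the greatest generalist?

species 3

Σp_3ᵢ² = 0.02² + 0.21² + 0.10² + 0.07² + 0.37² + 0.23² = 0.0004 + 0.0441 + 0.0100 + 0.0049 + 0.1369 + 0.0529 = 0.2492
B_3 = 1 / 0.2492 = 4.0128
Σp_4ᵢ² = 0.02² + 0.25² + 0.04² + 0.19² + 0.43² + 0.07² = 0.0004 + 0.0625 + 0.0016 + 0.0361 + 0.1849 + 0.0049 = 0.2904
B_4 = 1 / 0.2904 = 3.4435
Highest B → broadest niche (most generalist): species 3 (B = 4.01).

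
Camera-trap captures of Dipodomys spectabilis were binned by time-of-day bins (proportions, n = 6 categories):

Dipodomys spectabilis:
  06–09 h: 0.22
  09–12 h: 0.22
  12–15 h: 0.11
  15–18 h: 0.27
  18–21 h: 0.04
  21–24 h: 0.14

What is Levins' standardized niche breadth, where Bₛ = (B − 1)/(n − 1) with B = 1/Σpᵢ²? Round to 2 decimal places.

0.79

Σpᵢ² = 0.22² + 0.22² + 0.11² + 0.27² + 0.04² + 0.14² = 0.0484 + 0.0484 + 0.0121 + 0.0729 + 0.0016 + 0.0196 = 0.2030
B = 1 / 0.2030 = 4.9261
Bₛ = (B − 1)/(n − 1) = (4.9261 − 1)/(6 − 1) = 3.9261/5 = 0.7852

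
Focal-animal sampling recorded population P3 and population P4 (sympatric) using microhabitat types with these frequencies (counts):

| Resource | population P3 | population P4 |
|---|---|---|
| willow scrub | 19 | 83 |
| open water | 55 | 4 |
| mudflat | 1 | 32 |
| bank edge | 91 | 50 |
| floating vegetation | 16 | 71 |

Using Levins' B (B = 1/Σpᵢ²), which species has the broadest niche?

Proportions for population P3 (n=182): 19/182=0.1044, 55/182=0.3022, 1/182=0.0055, 91/182=0.5000, 16/182=0.0879
Proportions for population P4 (n=240): 83/240=0.3458, 4/240=0.0167, 32/240=0.1333, 50/240=0.2083, 71/240=0.2958
Σp_P3ᵢ² = 0.1044² + 0.3022² + 0.0055² + 0.5000² + 0.0879² = 0.010899 + 0.091325 + 0.000030 + 0.250000 + 0.007726 = 0.359980
B_P3 = 1 / 0.359980 = 2.7779
Σp_P4ᵢ² = 0.3458² + 0.0167² + 0.1333² + 0.2083² + 0.2958² = 0.119578 + 0.000279 + 0.017769 + 0.043389 + 0.087498 = 0.268513
B_P4 = 1 / 0.268513 = 3.7242
Highest B → broadest niche (most generalist): population P4 (B = 3.72).

population P4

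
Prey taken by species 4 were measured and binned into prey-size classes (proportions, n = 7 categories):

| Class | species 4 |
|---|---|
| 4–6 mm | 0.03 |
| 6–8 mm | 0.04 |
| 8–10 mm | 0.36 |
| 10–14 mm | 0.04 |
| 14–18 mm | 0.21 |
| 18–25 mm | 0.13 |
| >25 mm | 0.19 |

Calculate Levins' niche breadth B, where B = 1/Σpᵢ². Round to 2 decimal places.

4.33

Σpᵢ² = 0.03² + 0.04² + 0.36² + 0.04² + 0.21² + 0.13² + 0.19² = 0.0009 + 0.0016 + 0.1296 + 0.0016 + 0.0441 + 0.0169 + 0.0361 = 0.2308
B = 1 / 0.2308 = 4.3328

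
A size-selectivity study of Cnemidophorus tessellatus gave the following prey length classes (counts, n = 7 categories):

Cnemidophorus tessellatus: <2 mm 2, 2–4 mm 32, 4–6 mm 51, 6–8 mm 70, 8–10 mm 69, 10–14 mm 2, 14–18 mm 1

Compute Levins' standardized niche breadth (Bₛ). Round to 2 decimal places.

0.48

Proportions for Cnemidophorus tessellatus (n=227): 2/227=0.0088, 32/227=0.1410, 51/227=0.2247, 70/227=0.3084, 69/227=0.3040, 2/227=0.0088, 1/227=0.0044
Σpᵢ² = 0.0088² + 0.1410² + 0.2247² + 0.3084² + 0.3040² + 0.0088² + 0.0044² = 0.000077 + 0.019881 + 0.050490 + 0.095111 + 0.092416 + 0.000077 + 0.000019 = 0.258071
B = 1 / 0.258071 = 3.8749
Bₛ = (B − 1)/(n − 1) = (3.8749 − 1)/(7 − 1) = 2.8749/6 = 0.4792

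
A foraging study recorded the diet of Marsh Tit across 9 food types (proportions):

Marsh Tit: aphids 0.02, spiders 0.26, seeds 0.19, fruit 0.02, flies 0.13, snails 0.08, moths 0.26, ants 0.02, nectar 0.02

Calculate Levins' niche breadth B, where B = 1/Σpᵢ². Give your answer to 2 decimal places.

Σpᵢ² = 0.02² + 0.26² + 0.19² + 0.02² + 0.13² + 0.08² + 0.26² + 0.02² + 0.02² = 0.0004 + 0.0676 + 0.0361 + 0.0004 + 0.0169 + 0.0064 + 0.0676 + 0.0004 + 0.0004 = 0.1962
B = 1 / 0.1962 = 5.0968

5.10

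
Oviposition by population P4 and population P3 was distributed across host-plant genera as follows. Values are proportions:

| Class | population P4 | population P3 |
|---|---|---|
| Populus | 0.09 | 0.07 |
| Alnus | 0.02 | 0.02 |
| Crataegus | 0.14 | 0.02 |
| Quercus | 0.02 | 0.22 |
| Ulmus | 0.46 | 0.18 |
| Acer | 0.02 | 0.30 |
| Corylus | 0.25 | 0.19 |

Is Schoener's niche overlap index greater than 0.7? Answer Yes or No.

No

Σ|p₁ᵢ − p₂ᵢ| = 0.02 + 0.00 + 0.12 + 0.20 + 0.28 + 0.28 + 0.06 = 0.96
D = 1 − ½ × 0.96 = 1 − 0.480 = 0.5200
D = 0.5200 < 0.7 → No.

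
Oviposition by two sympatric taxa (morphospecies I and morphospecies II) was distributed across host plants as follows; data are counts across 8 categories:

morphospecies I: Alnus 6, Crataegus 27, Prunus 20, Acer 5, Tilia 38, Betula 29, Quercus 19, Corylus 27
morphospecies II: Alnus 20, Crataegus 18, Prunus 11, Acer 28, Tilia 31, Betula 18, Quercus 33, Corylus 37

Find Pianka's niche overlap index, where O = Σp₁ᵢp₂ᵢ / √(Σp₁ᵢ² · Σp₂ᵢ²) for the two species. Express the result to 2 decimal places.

0.87

Proportions for morphospecies I (n=171): 6/171=0.0351, 27/171=0.1579, 20/171=0.1170, 5/171=0.0292, 38/171=0.2222, 29/171=0.1696, 19/171=0.1111, 27/171=0.1579
Proportions for morphospecies II (n=196): 20/196=0.1020, 18/196=0.0918, 11/196=0.0561, 28/196=0.1429, 31/196=0.1582, 18/196=0.0918, 33/196=0.1684, 37/196=0.1888
Σ p₁ᵢp₂ᵢ = 0.003580 + 0.014495 + 0.006564 + 0.004173 + 0.035152 + 0.015569 + 0.018709 + 0.029812 = 0.128054
Σp_1ᵢ² = 0.0351² + 0.1579² + 0.1170² + 0.0292² + 0.2222² + 0.1696² + 0.1111² + 0.1579² = 0.001232 + 0.024932 + 0.013689 + 0.000853 + 0.049373 + 0.028764 + 0.012343 + 0.024932 = 0.156118
Σp_2ᵢ² = 0.1020² + 0.0918² + 0.0561² + 0.1429² + 0.1582² + 0.0918² + 0.1684² + 0.1888² = 0.010404 + 0.008427 + 0.003147 + 0.020420 + 0.025027 + 0.008427 + 0.028359 + 0.035645 = 0.139856
O = 0.128054 / √(0.156118 × 0.139856) = 0.128054 / 0.1477635 = 0.8666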